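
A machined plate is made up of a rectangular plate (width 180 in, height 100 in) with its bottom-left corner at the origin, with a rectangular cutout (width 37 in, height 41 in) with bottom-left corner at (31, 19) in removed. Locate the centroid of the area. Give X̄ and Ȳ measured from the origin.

plate: A = 180 × 100 = 18000.00, centroid at (90.00, 50.00).
hole: A = −(37 × 41) = -1517.00, centroid at (49.50, 39.50).
ΣA = 16483.00 in²
ΣAX̄ = (18000.00)(90.00) + (-1517.00)(49.50) = 1544908.50 in³
ΣAȲ = (18000.00)(50.00) + (-1517.00)(39.50) = 840078.50 in³
X̄ = 1544908.50 / 16483.00 = 93.73 in
Ȳ = 840078.50 / 16483.00 = 50.97 in

X̄ = 93.73 in, Ȳ = 50.97 in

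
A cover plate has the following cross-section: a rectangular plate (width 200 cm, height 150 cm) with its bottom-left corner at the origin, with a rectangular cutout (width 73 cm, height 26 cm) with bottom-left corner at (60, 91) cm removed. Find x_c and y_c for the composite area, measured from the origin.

x_c = 100.24 cm, y_c = 73.04 cm

Part | A | x̄ᵢ | ȳᵢ | A·x̄ᵢ | A·ȳᵢ
plate | 30000.00 | 100.00 | 75.00 | 3000000.00 | 2250000.00
hole | -1898.00 | 96.50 | 104.00 | -183157.00 | -197392.00
Σ | 28102.00 |  |  | 2816843.00 | 2052608.00
x_c = 2816843.00 / 28102.00 = 100.24 cm
y_c = 2052608.00 / 28102.00 = 73.04 cm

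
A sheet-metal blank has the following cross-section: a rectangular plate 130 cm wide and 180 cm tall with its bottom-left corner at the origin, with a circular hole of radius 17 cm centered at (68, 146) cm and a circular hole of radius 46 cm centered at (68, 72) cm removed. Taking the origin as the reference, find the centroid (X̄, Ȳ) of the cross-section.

X̄ = 63.57 cm, Ȳ = 94.34 cm

plate: A = 130 × 180 = 23400.00, centroid at (65.00, 90.00).
hole 1: A = −π·17² = -907.92, centroid at (68.00, 146.00).
hole 2: A = −π·46² = -6647.61, centroid at (68.00, 72.00).
ΣA = 15844.47 cm², ΣAX̄ = 1007223.94 cm³, ΣAȲ = 1494815.72 cm³.
X̄ = 1007223.94/15844.47 = 63.57 cm; Ȳ = 1494815.72/15844.47 = 94.34 cm.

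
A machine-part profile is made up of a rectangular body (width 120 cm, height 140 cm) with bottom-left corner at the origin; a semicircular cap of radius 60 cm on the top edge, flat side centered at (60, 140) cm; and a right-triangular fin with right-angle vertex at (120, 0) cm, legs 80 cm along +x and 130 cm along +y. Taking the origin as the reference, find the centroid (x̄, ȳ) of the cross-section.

x̄ = 76.30 cm, ȳ = 84.51 cm

rectangular body: A = 120 × 140 = 16800.00, centroid at (60.00, 70.00).
semicircular top: A = ½π·60² = 5654.87, centroid at (60.00, 165.46).
triangular fin: A = ½·80·130 = 5200.00, centroid at (146.67, 43.33).
ΣA = 27654.87 cm², ΣAx̄ = 2109958.67 cm³, ΣAȳ = 2337014.68 cm³.
x̄ = 2109958.67/27654.87 = 76.30 cm; ȳ = 2337014.68/27654.87 = 84.51 cm.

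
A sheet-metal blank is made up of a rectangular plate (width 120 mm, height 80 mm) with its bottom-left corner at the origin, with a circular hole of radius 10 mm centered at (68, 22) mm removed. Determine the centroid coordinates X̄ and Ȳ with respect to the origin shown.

plate: A = 120 × 80 = 9600.00, centroid at (60.00, 40.00).
hole: A = −π·10² = -314.16, centroid at (68.00, 22.00).
ΣA = 9285.84 mm²
ΣAX̄ = (9600.00)(60.00) + (-314.16)(68.00) = 554637.17 mm³
ΣAȲ = (9600.00)(40.00) + (-314.16)(22.00) = 377088.50 mm³
X̄ = 554637.17 / 9285.84 = 59.73 mm
Ȳ = 377088.50 / 9285.84 = 40.61 mm

X̄ = 59.73 mm, Ȳ = 40.61 mm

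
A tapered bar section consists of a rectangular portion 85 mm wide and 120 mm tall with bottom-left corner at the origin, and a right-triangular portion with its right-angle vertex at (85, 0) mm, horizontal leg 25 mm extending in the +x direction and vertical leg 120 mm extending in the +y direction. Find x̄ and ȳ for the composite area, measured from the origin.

rectangular portion: A = 85 × 120 = 10200.00, centroid at (42.50, 60.00).
triangular portion: A = ½·25·120 = 1500.00, centroid at (93.33, 40.00).
ΣA = 11700.00 mm², ΣAx̄ = 573500.00 mm³, ΣAȳ = 672000.00 mm³.
x̄ = 573500.00/11700.00 = 49.02 mm; ȳ = 672000.00/11700.00 = 57.44 mm.

x̄ = 49.02 mm, ȳ = 57.44 mm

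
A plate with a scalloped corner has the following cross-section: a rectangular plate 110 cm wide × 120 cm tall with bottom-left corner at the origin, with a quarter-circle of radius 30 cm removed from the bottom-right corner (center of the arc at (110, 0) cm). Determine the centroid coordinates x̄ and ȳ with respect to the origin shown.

x̄ = 52.61 cm, ȳ = 62.67 cm

plate: A = 110 × 120 = 13200.00, centroid at (55.00, 60.00).
removed quarter-circle: A = −¼π·30² = -706.86, centroid at (97.27, 12.73).
ΣA = 12493.14 cm², ΣAx̄ = 657245.58 cm³, ΣAȳ = 783000.00 cm³.
x̄ = 657245.58/12493.14 = 52.61 cm; ȳ = 783000.00/12493.14 = 62.67 cm.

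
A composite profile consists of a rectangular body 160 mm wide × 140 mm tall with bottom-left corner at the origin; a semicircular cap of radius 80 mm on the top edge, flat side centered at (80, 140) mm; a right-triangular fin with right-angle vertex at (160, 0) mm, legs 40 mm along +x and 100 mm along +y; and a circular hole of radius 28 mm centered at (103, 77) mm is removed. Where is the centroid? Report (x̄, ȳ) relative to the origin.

rectangular body: A = 160 × 140 = 22400.00, centroid at (80.00, 70.00).
semicircular top: A = ½π·80² = 10053.10, centroid at (80.00, 173.95).
triangular fin: A = ½·40·100 = 2000.00, centroid at (173.33, 33.33).
hole: A = −π·28² = -2463.01, centroid at (103.00, 77.00).
ΣA = 31990.09 mm², ΣAx̄ = 2689224.50 mm³, ΣAȳ = 3193781.84 mm³.
x̄ = 2689224.50/31990.09 = 84.06 mm; ȳ = 3193781.84/31990.09 = 99.84 mm.

x̄ = 84.06 mm, ȳ = 99.84 mm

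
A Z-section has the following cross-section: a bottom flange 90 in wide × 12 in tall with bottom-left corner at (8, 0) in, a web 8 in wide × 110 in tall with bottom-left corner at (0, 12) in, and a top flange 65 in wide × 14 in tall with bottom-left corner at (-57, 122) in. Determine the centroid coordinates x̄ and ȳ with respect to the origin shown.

x̄ = 13.40 in, ȳ = 63.70 in

bottom flange: A = 90 × 12 = 1080.00, centroid at (53.00, 6.00).
web: A = 8 × 110 = 880.00, centroid at (4.00, 67.00).
top flange: A = 65 × 14 = 910.00, centroid at (-24.50, 129.00).
ΣA = 2870.00 in², ΣAx̄ = 38465.00 in³, ΣAȳ = 182830.00 in³.
x̄ = 38465.00/2870.00 = 13.40 in; ȳ = 182830.00/2870.00 = 63.70 in.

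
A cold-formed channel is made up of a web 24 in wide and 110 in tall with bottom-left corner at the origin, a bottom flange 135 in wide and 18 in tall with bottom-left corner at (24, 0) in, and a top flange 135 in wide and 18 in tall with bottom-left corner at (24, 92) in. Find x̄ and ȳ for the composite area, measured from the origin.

web: A = 24 × 110 = 2640.00, centroid at (12.00, 55.00).
bottom flange: A = 135 × 18 = 2430.00, centroid at (91.50, 9.00).
top flange: A = 135 × 18 = 2430.00, centroid at (91.50, 101.00).
ΣA = 7500.00 in²
ΣAx̄ = (2640.00)(12.00) + (2430.00)(91.50) + (2430.00)(91.50) = 476370.00 in³
ΣAȳ = (2640.00)(55.00) + (2430.00)(9.00) + (2430.00)(101.00) = 412500.00 in³
x̄ = 476370.00 / 7500.00 = 63.52 in
ȳ = 412500.00 / 7500.00 = 55.00 in

x̄ = 63.52 in, ȳ = 55.00 in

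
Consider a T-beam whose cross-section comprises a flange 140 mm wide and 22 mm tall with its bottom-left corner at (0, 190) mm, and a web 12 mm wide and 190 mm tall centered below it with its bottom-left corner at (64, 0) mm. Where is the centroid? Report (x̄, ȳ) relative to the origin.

x̄ = 70.00 mm, ȳ = 155.91 mm

Part | A | x̄ᵢ | ȳᵢ | A·x̄ᵢ | A·ȳᵢ
web | 2280.00 | 70.00 | 95.00 | 159600.00 | 216600.00
flange | 3080.00 | 70.00 | 201.00 | 215600.00 | 619080.00
Σ | 5360.00 |  |  | 375200.00 | 835680.00
x̄ = 375200.00 / 5360.00 = 70.00 mm
ȳ = 835680.00 / 5360.00 = 155.91 mm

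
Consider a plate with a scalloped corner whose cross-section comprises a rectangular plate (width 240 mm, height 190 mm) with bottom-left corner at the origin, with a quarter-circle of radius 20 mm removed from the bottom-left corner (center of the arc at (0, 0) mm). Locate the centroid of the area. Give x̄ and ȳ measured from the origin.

x̄ = 120.77 mm, ȳ = 95.60 mm

plate: A = 240 × 190 = 45600.00, centroid at (120.00, 95.00).
removed quarter-circle: A = −¼π·20² = -314.16, centroid at (8.49, 8.49).
ΣA = 45285.84 mm², ΣAx̄ = 5469333.33 mm³, ΣAȳ = 4329333.33 mm³.
x̄ = 5469333.33/45285.84 = 120.77 mm; ȳ = 4329333.33/45285.84 = 95.60 mm.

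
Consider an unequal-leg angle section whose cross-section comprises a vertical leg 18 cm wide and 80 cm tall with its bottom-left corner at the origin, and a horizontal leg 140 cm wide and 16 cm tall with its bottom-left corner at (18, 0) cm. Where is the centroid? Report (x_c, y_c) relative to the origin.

x_c = 57.09 cm, y_c = 20.52 cm

vertical leg: A = 18 × 80 = 1440.00, centroid at (9.00, 40.00).
horizontal leg: A = 140 × 16 = 2240.00, centroid at (88.00, 8.00).
ΣA = 3680.00 cm²
ΣAx_c = (1440.00)(9.00) + (2240.00)(88.00) = 210080.00 cm³
ΣAy_c = (1440.00)(40.00) + (2240.00)(8.00) = 75520.00 cm³
x_c = 210080.00 / 3680.00 = 57.09 cm
y_c = 75520.00 / 3680.00 = 20.52 cm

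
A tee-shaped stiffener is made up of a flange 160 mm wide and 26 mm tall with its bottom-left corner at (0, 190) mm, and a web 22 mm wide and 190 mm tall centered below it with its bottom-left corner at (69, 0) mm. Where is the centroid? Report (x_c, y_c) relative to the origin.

x_c = 80.00 mm, y_c = 148.87 mm

web: A = 22 × 190 = 4180.00, centroid at (80.00, 95.00).
flange: A = 160 × 26 = 4160.00, centroid at (80.00, 203.00).
ΣA = 8340.00 mm²
ΣAx_c = (4180.00)(80.00) + (4160.00)(80.00) = 667200.00 mm³
ΣAy_c = (4180.00)(95.00) + (4160.00)(203.00) = 1241580.00 mm³
x_c = 667200.00 / 8340.00 = 80.00 mm
y_c = 1241580.00 / 8340.00 = 148.87 mm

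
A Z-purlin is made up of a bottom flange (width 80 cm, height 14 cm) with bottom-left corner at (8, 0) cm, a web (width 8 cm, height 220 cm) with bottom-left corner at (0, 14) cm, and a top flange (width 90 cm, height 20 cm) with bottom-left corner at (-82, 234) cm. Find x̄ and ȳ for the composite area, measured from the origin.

x̄ = -1.24 cm, ȳ = 142.15 cm

Part | A | x̄ᵢ | ȳᵢ | A·x̄ᵢ | A·ȳᵢ
bottom flange | 1120.00 | 48.00 | 7.00 | 53760.00 | 7840.00
web | 1760.00 | 4.00 | 124.00 | 7040.00 | 218240.00
top flange | 1800.00 | -37.00 | 244.00 | -66600.00 | 439200.00
Σ | 4680.00 |  |  | -5800.00 | 665280.00
x̄ = -5800.00 / 4680.00 = -1.24 cm
ȳ = 665280.00 / 4680.00 = 142.15 cm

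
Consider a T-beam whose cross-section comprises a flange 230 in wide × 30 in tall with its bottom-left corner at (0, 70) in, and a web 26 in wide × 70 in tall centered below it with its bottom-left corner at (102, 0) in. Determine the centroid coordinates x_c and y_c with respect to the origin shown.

x_c = 115.00 in, y_c = 74.56 in

web: A = 26 × 70 = 1820.00, centroid at (115.00, 35.00).
flange: A = 230 × 30 = 6900.00, centroid at (115.00, 85.00).
ΣA = 8720.00 in², ΣAx_c = 1002800.00 in³, ΣAy_c = 650200.00 in³.
x_c = 1002800.00/8720.00 = 115.00 in; y_c = 650200.00/8720.00 = 74.56 in.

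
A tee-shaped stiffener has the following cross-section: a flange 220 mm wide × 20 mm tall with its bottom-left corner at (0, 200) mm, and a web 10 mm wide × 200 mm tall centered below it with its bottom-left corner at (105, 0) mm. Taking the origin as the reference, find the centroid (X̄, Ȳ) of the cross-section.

Part | A | x̄ᵢ | ȳᵢ | A·x̄ᵢ | A·ȳᵢ
web | 2000.00 | 110.00 | 100.00 | 220000.00 | 200000.00
flange | 4400.00 | 110.00 | 210.00 | 484000.00 | 924000.00
Σ | 6400.00 |  |  | 704000.00 | 1124000.00
X̄ = 704000.00 / 6400.00 = 110.00 mm
Ȳ = 1124000.00 / 6400.00 = 175.62 mm

X̄ = 110.00 mm, Ȳ = 175.62 mm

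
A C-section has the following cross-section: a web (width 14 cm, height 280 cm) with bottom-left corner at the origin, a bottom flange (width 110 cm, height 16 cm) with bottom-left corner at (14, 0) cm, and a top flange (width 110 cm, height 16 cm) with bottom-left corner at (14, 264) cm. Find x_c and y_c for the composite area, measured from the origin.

x_c = 36.33 cm, y_c = 140.00 cm

Part | A | x̄ᵢ | ȳᵢ | A·x̄ᵢ | A·ȳᵢ
web | 3920.00 | 7.00 | 140.00 | 27440.00 | 548800.00
bottom flange | 1760.00 | 69.00 | 8.00 | 121440.00 | 14080.00
top flange | 1760.00 | 69.00 | 272.00 | 121440.00 | 478720.00
Σ | 7440.00 |  |  | 270320.00 | 1041600.00
x_c = 270320.00 / 7440.00 = 36.33 cm
y_c = 1041600.00 / 7440.00 = 140.00 cm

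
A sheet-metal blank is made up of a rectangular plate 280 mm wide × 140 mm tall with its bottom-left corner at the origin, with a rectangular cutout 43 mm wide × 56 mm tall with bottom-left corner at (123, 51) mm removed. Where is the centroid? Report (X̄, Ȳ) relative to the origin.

Part | A | x̄ᵢ | ȳᵢ | A·x̄ᵢ | A·ȳᵢ
plate | 39200.00 | 140.00 | 70.00 | 5488000.00 | 2744000.00
hole | -2408.00 | 144.50 | 79.00 | -347956.00 | -190232.00
Σ | 36792.00 |  |  | 5140044.00 | 2553768.00
X̄ = 5140044.00 / 36792.00 = 139.71 mm
Ȳ = 2553768.00 / 36792.00 = 69.41 mm

X̄ = 139.71 mm, Ȳ = 69.41 mm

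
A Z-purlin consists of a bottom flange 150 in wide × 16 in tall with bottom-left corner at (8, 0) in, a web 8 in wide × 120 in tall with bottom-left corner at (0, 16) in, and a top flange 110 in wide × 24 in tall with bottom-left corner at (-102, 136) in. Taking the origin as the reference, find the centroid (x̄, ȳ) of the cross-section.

bottom flange: A = 150 × 16 = 2400.00, centroid at (83.00, 8.00).
web: A = 8 × 120 = 960.00, centroid at (4.00, 76.00).
top flange: A = 110 × 24 = 2640.00, centroid at (-47.00, 148.00).
ΣA = 6000.00 in²
ΣAx̄ = (2400.00)(83.00) + (960.00)(4.00) + (2640.00)(-47.00) = 78960.00 in³
ΣAȳ = (2400.00)(8.00) + (960.00)(76.00) + (2640.00)(148.00) = 482880.00 in³
x̄ = 78960.00 / 6000.00 = 13.16 in
ȳ = 482880.00 / 6000.00 = 80.48 in

x̄ = 13.16 in, ȳ = 80.48 in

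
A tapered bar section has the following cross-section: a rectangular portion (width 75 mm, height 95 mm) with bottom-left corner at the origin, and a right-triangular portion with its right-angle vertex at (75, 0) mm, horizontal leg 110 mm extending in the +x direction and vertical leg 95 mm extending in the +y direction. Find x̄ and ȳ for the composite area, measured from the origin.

rectangular portion: A = 75 × 95 = 7125.00, centroid at (37.50, 47.50).
triangular portion: A = ½·110·95 = 5225.00, centroid at (111.67, 31.67).
ΣA = 12350.00 mm²
ΣAx̄ = (7125.00)(37.50) + (5225.00)(111.67) = 850645.83 mm³
ΣAȳ = (7125.00)(47.50) + (5225.00)(31.67) = 503895.83 mm³
x̄ = 850645.83 / 12350.00 = 68.88 mm
ȳ = 503895.83 / 12350.00 = 40.80 mm

x̄ = 68.88 mm, ȳ = 40.80 mm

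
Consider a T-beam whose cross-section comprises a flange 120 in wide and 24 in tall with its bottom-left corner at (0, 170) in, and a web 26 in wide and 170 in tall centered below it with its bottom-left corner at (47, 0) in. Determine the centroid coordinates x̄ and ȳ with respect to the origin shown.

Part | A | x̄ᵢ | ȳᵢ | A·x̄ᵢ | A·ȳᵢ
web | 4420.00 | 60.00 | 85.00 | 265200.00 | 375700.00
flange | 2880.00 | 60.00 | 182.00 | 172800.00 | 524160.00
Σ | 7300.00 |  |  | 438000.00 | 899860.00
x̄ = 438000.00 / 7300.00 = 60.00 in
ȳ = 899860.00 / 7300.00 = 123.27 in

x̄ = 60.00 in, ȳ = 123.27 in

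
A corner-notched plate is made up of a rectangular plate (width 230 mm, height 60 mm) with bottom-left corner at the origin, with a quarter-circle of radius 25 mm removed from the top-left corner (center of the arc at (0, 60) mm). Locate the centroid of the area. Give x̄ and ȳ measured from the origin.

plate: A = 230 × 60 = 13800.00, centroid at (115.00, 30.00).
removed quarter-circle: A = −¼π·25² = -490.87, centroid at (10.61, 49.39).
ΣA = 13309.13 mm², ΣAx̄ = 1581791.67 mm³, ΣAȳ = 389755.90 mm³.
x̄ = 1581791.67/13309.13 = 118.85 mm; ȳ = 389755.90/13309.13 = 29.28 mm.

x̄ = 118.85 mm, ȳ = 29.28 mm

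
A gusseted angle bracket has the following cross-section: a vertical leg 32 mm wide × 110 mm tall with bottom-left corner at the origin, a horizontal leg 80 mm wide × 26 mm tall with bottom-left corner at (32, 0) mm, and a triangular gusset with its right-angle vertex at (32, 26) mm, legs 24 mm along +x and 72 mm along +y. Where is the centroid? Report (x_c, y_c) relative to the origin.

x_c = 37.23 mm, y_c = 40.82 mm

vertical leg: A = 32 × 110 = 3520.00, centroid at (16.00, 55.00).
horizontal leg: A = 80 × 26 = 2080.00, centroid at (72.00, 13.00).
gusset: A = ½·24·72 = 864.00, centroid at (40.00, 50.00).
ΣA = 6464.00 mm², ΣAx_c = 240640.00 mm³, ΣAy_c = 263840.00 mm³.
x_c = 240640.00/6464.00 = 37.23 mm; y_c = 263840.00/6464.00 = 40.82 mm.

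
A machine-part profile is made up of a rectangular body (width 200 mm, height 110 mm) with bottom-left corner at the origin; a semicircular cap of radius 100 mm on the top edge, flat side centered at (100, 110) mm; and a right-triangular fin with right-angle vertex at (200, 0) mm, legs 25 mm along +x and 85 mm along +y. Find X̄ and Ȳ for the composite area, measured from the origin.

X̄ = 102.97 mm, Ȳ = 93.75 mm

rectangular body: A = 200 × 110 = 22000.00, centroid at (100.00, 55.00).
semicircular top: A = ½π·100² = 15707.96, centroid at (100.00, 152.44).
triangular fin: A = ½·25·85 = 1062.50, centroid at (208.33, 28.33).
ΣA = 38770.46 mm²
ΣAX̄ = (22000.00)(100.00) + (15707.96)(100.00) + (1062.50)(208.33) = 3992150.49 mm³
ΣAȲ = (22000.00)(55.00) + (15707.96)(152.44) + (1062.50)(28.33) = 3634646.79 mm³
X̄ = 3992150.49 / 38770.46 = 102.97 mm
Ȳ = 3634646.79 / 38770.46 = 93.75 mm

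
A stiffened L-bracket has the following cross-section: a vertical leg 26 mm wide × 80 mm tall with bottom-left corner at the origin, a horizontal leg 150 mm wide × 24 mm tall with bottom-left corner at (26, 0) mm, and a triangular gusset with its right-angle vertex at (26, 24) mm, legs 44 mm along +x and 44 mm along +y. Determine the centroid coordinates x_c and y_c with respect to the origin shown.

x_c = 64.68 mm, y_c = 24.64 mm

vertical leg: A = 26 × 80 = 2080.00, centroid at (13.00, 40.00).
horizontal leg: A = 150 × 24 = 3600.00, centroid at (101.00, 12.00).
gusset: A = ½·44·44 = 968.00, centroid at (40.67, 38.67).
ΣA = 6648.00 mm²
ΣAx_c = (2080.00)(13.00) + (3600.00)(101.00) + (968.00)(40.67) = 430005.33 mm³
ΣAy_c = (2080.00)(40.00) + (3600.00)(12.00) + (968.00)(38.67) = 163829.33 mm³
x_c = 430005.33 / 6648.00 = 64.68 mm
y_c = 163829.33 / 6648.00 = 24.64 mm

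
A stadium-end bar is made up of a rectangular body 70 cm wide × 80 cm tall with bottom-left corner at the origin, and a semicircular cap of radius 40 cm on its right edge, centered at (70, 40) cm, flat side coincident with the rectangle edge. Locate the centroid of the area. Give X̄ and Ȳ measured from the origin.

Part | A | x̄ᵢ | ȳᵢ | A·x̄ᵢ | A·ȳᵢ
rectangular body | 5600.00 | 35.00 | 40.00 | 196000.00 | 224000.00
semicircular end | 2513.27 | 86.98 | 40.00 | 218595.86 | 100530.96
Σ | 8113.27 |  |  | 414595.86 | 324530.96
X̄ = 414595.86 / 8113.27 = 51.10 cm
Ȳ = 324530.96 / 8113.27 = 40.00 cm

X̄ = 51.10 cm, Ȳ = 40.00 cm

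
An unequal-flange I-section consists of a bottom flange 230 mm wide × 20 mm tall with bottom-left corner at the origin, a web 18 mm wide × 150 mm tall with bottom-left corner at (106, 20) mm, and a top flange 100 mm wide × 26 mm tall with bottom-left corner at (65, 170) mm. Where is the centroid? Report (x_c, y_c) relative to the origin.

bottom flange: A = 230 × 20 = 4600.00, centroid at (115.00, 10.00).
web: A = 18 × 150 = 2700.00, centroid at (115.00, 95.00).
top flange: A = 100 × 26 = 2600.00, centroid at (115.00, 183.00).
ΣA = 9900.00 mm², ΣAx_c = 1138500.00 mm³, ΣAy_c = 778300.00 mm³.
x_c = 1138500.00/9900.00 = 115.00 mm; y_c = 778300.00/9900.00 = 78.62 mm.

x_c = 115.00 mm, y_c = 78.62 mm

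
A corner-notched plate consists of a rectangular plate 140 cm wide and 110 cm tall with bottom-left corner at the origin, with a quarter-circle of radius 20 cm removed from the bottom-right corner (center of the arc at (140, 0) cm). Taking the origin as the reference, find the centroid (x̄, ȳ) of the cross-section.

x̄ = 68.72 cm, ȳ = 55.97 cm

plate: A = 140 × 110 = 15400.00, centroid at (70.00, 55.00).
removed quarter-circle: A = −¼π·20² = -314.16, centroid at (131.51, 8.49).
ΣA = 15085.84 cm²
ΣAx̄ = (15400.00)(70.00) + (-314.16)(131.51) = 1036684.37 cm³
ΣAȳ = (15400.00)(55.00) + (-314.16)(8.49) = 844333.33 cm³
x̄ = 1036684.37 / 15085.84 = 68.72 cm
ȳ = 844333.33 / 15085.84 = 55.97 cm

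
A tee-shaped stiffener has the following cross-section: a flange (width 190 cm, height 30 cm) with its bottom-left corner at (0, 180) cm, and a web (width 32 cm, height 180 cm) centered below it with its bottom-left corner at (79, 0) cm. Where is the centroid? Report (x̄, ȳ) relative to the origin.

x̄ = 95.00 cm, ȳ = 142.23 cm

Part | A | x̄ᵢ | ȳᵢ | A·x̄ᵢ | A·ȳᵢ
web | 5760.00 | 95.00 | 90.00 | 547200.00 | 518400.00
flange | 5700.00 | 95.00 | 195.00 | 541500.00 | 1111500.00
Σ | 11460.00 |  |  | 1088700.00 | 1629900.00
x̄ = 1088700.00 / 11460.00 = 95.00 cm
ȳ = 1629900.00 / 11460.00 = 142.23 cm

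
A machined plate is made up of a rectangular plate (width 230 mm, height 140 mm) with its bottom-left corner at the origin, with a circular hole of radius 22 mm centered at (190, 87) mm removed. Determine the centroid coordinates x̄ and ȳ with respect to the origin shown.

plate: A = 230 × 140 = 32200.00, centroid at (115.00, 70.00).
hole: A = −π·22² = -1520.53, centroid at (190.00, 87.00).
ΣA = 30679.47 mm², ΣAx̄ = 3414099.14 mm³, ΣAȳ = 2121713.82 mm³.
x̄ = 3414099.14/30679.47 = 111.28 mm; ȳ = 2121713.82/30679.47 = 69.16 mm.

x̄ = 111.28 mm, ȳ = 69.16 mm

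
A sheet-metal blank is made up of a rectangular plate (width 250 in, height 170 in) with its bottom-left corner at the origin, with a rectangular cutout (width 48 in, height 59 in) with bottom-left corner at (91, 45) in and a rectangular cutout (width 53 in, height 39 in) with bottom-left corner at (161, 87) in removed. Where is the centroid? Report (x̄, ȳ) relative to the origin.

x̄ = 122.32 in, ȳ = 84.61 in

plate: A = 250 × 170 = 42500.00, centroid at (125.00, 85.00).
hole 1: A = −(48 × 59) = -2832.00, centroid at (115.00, 74.50).
hole 2: A = −(53 × 39) = -2067.00, centroid at (187.50, 106.50).
ΣA = 37601.00 in², ΣAx̄ = 4599257.50 in³, ΣAȳ = 3181380.50 in³.
x̄ = 4599257.50/37601.00 = 122.32 in; ȳ = 3181380.50/37601.00 = 84.61 in.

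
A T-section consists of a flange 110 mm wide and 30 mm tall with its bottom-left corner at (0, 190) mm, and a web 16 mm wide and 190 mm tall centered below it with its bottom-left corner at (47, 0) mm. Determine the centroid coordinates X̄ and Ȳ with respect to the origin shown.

Part | A | x̄ᵢ | ȳᵢ | A·x̄ᵢ | A·ȳᵢ
web | 3040.00 | 55.00 | 95.00 | 167200.00 | 288800.00
flange | 3300.00 | 55.00 | 205.00 | 181500.00 | 676500.00
Σ | 6340.00 |  |  | 348700.00 | 965300.00
X̄ = 348700.00 / 6340.00 = 55.00 mm
Ȳ = 965300.00 / 6340.00 = 152.26 mm

X̄ = 55.00 mm, Ȳ = 152.26 mm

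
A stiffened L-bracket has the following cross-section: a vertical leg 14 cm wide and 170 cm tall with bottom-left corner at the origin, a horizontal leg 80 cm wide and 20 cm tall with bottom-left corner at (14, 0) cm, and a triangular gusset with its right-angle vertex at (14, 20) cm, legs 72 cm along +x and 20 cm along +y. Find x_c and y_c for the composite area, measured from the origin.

vertical leg: A = 14 × 170 = 2380.00, centroid at (7.00, 85.00).
horizontal leg: A = 80 × 20 = 1600.00, centroid at (54.00, 10.00).
gusset: A = ½·72·20 = 720.00, centroid at (38.00, 26.67).
ΣA = 4700.00 cm², ΣAx_c = 130420.00 cm³, ΣAy_c = 237500.00 cm³.
x_c = 130420.00/4700.00 = 27.75 cm; y_c = 237500.00/4700.00 = 50.53 cm.

x_c = 27.75 cm, y_c = 50.53 cm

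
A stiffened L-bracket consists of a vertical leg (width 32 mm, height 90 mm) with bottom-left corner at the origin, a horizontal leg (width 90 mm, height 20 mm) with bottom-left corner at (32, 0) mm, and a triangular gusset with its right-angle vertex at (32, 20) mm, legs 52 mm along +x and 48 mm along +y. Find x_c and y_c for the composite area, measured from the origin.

Part | A | x̄ᵢ | ȳᵢ | A·x̄ᵢ | A·ȳᵢ
vertical leg | 2880.00 | 16.00 | 45.00 | 46080.00 | 129600.00
horizontal leg | 1800.00 | 77.00 | 10.00 | 138600.00 | 18000.00
gusset | 1248.00 | 49.33 | 36.00 | 61568.00 | 44928.00
Σ | 5928.00 |  |  | 246248.00 | 192528.00
x_c = 246248.00 / 5928.00 = 41.54 mm
y_c = 192528.00 / 5928.00 = 32.48 mm

x_c = 41.54 mm, y_c = 32.48 mm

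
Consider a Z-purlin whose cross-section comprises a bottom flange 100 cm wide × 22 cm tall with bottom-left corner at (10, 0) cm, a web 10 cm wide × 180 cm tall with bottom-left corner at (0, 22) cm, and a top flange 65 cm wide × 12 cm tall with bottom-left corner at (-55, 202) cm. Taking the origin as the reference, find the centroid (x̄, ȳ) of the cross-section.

x̄ = 25.83 cm, ȳ = 81.18 cm

Part | A | x̄ᵢ | ȳᵢ | A·x̄ᵢ | A·ȳᵢ
bottom flange | 2200.00 | 60.00 | 11.00 | 132000.00 | 24200.00
web | 1800.00 | 5.00 | 112.00 | 9000.00 | 201600.00
top flange | 780.00 | -22.50 | 208.00 | -17550.00 | 162240.00
Σ | 4780.00 |  |  | 123450.00 | 388040.00
x̄ = 123450.00 / 4780.00 = 25.83 cm
ȳ = 388040.00 / 4780.00 = 81.18 cm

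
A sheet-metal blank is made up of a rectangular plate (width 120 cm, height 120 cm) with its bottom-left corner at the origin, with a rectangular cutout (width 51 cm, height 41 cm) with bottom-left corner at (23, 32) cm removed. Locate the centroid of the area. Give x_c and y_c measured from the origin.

plate: A = 120 × 120 = 14400.00, centroid at (60.00, 60.00).
hole: A = −(51 × 41) = -2091.00, centroid at (48.50, 52.50).
ΣA = 12309.00 cm²
ΣAx_c = (14400.00)(60.00) + (-2091.00)(48.50) = 762586.50 cm³
ΣAy_c = (14400.00)(60.00) + (-2091.00)(52.50) = 754222.50 cm³
x_c = 762586.50 / 12309.00 = 61.95 cm
y_c = 754222.50 / 12309.00 = 61.27 cm

x_c = 61.95 cm, y_c = 61.27 cm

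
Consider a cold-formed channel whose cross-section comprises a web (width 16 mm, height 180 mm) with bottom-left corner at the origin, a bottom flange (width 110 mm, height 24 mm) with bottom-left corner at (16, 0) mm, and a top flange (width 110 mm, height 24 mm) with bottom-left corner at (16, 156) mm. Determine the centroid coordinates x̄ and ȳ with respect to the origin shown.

x̄ = 48.76 mm, ȳ = 90.00 mm

web: A = 16 × 180 = 2880.00, centroid at (8.00, 90.00).
bottom flange: A = 110 × 24 = 2640.00, centroid at (71.00, 12.00).
top flange: A = 110 × 24 = 2640.00, centroid at (71.00, 168.00).
ΣA = 8160.00 mm²
ΣAx̄ = (2880.00)(8.00) + (2640.00)(71.00) + (2640.00)(71.00) = 397920.00 mm³
ΣAȳ = (2880.00)(90.00) + (2640.00)(12.00) + (2640.00)(168.00) = 734400.00 mm³
x̄ = 397920.00 / 8160.00 = 48.76 mm
ȳ = 734400.00 / 8160.00 = 90.00 mm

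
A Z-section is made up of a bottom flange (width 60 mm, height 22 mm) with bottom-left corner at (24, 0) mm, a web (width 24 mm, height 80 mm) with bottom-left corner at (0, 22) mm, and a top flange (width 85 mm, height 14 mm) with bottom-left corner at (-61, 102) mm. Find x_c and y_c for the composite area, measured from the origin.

bottom flange: A = 60 × 22 = 1320.00, centroid at (54.00, 11.00).
web: A = 24 × 80 = 1920.00, centroid at (12.00, 62.00).
top flange: A = 85 × 14 = 1190.00, centroid at (-18.50, 109.00).
ΣA = 4430.00 mm²
ΣAx_c = (1320.00)(54.00) + (1920.00)(12.00) + (1190.00)(-18.50) = 72305.00 mm³
ΣAy_c = (1320.00)(11.00) + (1920.00)(62.00) + (1190.00)(109.00) = 263270.00 mm³
x_c = 72305.00 / 4430.00 = 16.32 mm
y_c = 263270.00 / 4430.00 = 59.43 mm

x_c = 16.32 mm, y_c = 59.43 mm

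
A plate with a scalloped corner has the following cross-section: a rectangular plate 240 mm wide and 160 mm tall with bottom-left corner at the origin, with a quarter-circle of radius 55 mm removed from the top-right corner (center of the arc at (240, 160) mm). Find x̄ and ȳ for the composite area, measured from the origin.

x̄ = 113.63 mm, ȳ = 76.26 mm

plate: A = 240 × 160 = 38400.00, centroid at (120.00, 80.00).
removed quarter-circle: A = −¼π·55² = -2375.83, centroid at (216.66, 136.66).
ΣA = 36024.17 mm², ΣAx̄ = 4093259.27 mm³, ΣAȳ = 2747325.62 mm³.
x̄ = 4093259.27/36024.17 = 113.63 mm; ȳ = 2747325.62/36024.17 = 76.26 mm.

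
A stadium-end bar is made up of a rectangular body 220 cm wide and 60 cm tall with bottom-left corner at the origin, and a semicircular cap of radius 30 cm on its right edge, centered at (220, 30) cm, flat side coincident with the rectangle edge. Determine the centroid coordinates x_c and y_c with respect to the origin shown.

x_c = 121.87 cm, y_c = 30.00 cm

Part | A | x̄ᵢ | ȳᵢ | A·x̄ᵢ | A·ȳᵢ
rectangular body | 13200.00 | 110.00 | 30.00 | 1452000.00 | 396000.00
semicircular end | 1413.72 | 232.73 | 30.00 | 329017.67 | 42411.50
Σ | 14613.72 |  |  | 1781017.67 | 438411.50
x_c = 1781017.67 / 14613.72 = 121.87 cm
y_c = 438411.50 / 14613.72 = 30.00 cm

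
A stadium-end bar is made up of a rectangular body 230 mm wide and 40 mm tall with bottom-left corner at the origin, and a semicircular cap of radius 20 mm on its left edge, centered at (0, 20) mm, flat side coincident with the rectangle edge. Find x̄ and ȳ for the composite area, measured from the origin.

x̄ = 107.11 mm, ȳ = 20.00 mm

rectangular body: A = 230 × 40 = 9200.00, centroid at (115.00, 20.00).
semicircular end: A = ½π·20² = 628.32, centroid at (-8.49, 20.00).
ΣA = 9828.32 mm², ΣAx̄ = 1052666.67 mm³, ΣAȳ = 196566.37 mm³.
x̄ = 1052666.67/9828.32 = 107.11 mm; ȳ = 196566.37/9828.32 = 20.00 mm.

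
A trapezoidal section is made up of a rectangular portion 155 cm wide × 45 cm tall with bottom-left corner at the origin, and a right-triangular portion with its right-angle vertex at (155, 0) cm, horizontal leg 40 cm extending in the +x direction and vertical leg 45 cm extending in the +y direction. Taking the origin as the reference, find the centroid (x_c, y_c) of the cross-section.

x_c = 87.88 cm, y_c = 21.64 cm

rectangular portion: A = 155 × 45 = 6975.00, centroid at (77.50, 22.50).
triangular portion: A = ½·40·45 = 900.00, centroid at (168.33, 15.00).
ΣA = 7875.00 cm²
ΣAx_c = (6975.00)(77.50) + (900.00)(168.33) = 692062.50 cm³
ΣAy_c = (6975.00)(22.50) + (900.00)(15.00) = 170437.50 cm³
x_c = 692062.50 / 7875.00 = 87.88 cm
y_c = 170437.50 / 7875.00 = 21.64 cm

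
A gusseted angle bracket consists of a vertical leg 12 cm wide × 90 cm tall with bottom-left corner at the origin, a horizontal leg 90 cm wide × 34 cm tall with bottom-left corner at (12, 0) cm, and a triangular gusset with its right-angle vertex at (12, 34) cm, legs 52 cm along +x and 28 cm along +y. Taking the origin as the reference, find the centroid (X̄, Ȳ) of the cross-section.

Part | A | x̄ᵢ | ȳᵢ | A·x̄ᵢ | A·ȳᵢ
vertical leg | 1080.00 | 6.00 | 45.00 | 6480.00 | 48600.00
horizontal leg | 3060.00 | 57.00 | 17.00 | 174420.00 | 52020.00
gusset | 728.00 | 29.33 | 43.33 | 21354.67 | 31546.67
Σ | 4868.00 |  |  | 202254.67 | 132166.67
X̄ = 202254.67 / 4868.00 = 41.55 cm
Ȳ = 132166.67 / 4868.00 = 27.15 cm

X̄ = 41.55 cm, Ȳ = 27.15 cm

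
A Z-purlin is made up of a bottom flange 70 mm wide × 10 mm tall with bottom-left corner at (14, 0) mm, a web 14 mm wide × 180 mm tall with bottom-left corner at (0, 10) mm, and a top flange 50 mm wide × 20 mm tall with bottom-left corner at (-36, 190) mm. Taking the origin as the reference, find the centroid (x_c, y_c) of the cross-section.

x_c = 9.70 mm, y_c = 107.94 mm

bottom flange: A = 70 × 10 = 700.00, centroid at (49.00, 5.00).
web: A = 14 × 180 = 2520.00, centroid at (7.00, 100.00).
top flange: A = 50 × 20 = 1000.00, centroid at (-11.00, 200.00).
ΣA = 4220.00 mm², ΣAx_c = 40940.00 mm³, ΣAy_c = 455500.00 mm³.
x_c = 40940.00/4220.00 = 9.70 mm; y_c = 455500.00/4220.00 = 107.94 mm.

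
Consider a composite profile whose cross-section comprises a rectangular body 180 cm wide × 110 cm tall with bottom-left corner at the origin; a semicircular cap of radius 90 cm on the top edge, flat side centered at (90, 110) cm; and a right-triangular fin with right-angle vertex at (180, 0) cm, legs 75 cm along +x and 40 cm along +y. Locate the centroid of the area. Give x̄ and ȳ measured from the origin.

x̄ = 95.07 cm, ȳ = 88.02 cm

Part | A | x̄ᵢ | ȳᵢ | A·x̄ᵢ | A·ȳᵢ
rectangular body | 19800.00 | 90.00 | 55.00 | 1782000.00 | 1089000.00
semicircular top | 12723.45 | 90.00 | 148.20 | 1145110.52 | 1885579.53
triangular fin | 1500.00 | 205.00 | 13.33 | 307500.00 | 20000.00
Σ | 34023.45 |  |  | 3234610.52 | 2994579.53
x̄ = 3234610.52 / 34023.45 = 95.07 cm
ȳ = 2994579.53 / 34023.45 = 88.02 cm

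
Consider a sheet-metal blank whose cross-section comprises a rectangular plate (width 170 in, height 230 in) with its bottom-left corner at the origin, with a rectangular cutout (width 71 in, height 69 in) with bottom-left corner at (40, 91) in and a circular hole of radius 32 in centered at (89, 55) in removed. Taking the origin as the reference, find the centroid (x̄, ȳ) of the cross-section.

x̄ = 86.09 in, ȳ = 119.57 in

plate: A = 170 × 230 = 39100.00, centroid at (85.00, 115.00).
hole 1: A = −(71 × 69) = -4899.00, centroid at (75.50, 125.50).
hole 2: A = −π·32² = -3216.99, centroid at (89.00, 55.00).
ΣA = 30984.01 in², ΣAx̄ = 2667313.31 in³, ΣAȳ = 3704741.00 in³.
x̄ = 2667313.31/30984.01 = 86.09 in; ȳ = 3704741.00/30984.01 = 119.57 in.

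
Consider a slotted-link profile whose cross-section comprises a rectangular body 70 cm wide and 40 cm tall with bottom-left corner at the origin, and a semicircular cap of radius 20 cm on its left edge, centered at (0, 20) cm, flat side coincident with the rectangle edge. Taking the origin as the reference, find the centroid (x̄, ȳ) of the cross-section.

x̄ = 27.03 cm, ȳ = 20.00 cm

rectangular body: A = 70 × 40 = 2800.00, centroid at (35.00, 20.00).
semicircular end: A = ½π·20² = 628.32, centroid at (-8.49, 20.00).
ΣA = 3428.32 cm²
ΣAx̄ = (2800.00)(35.00) + (628.32)(-8.49) = 92666.67 cm³
ΣAȳ = (2800.00)(20.00) + (628.32)(20.00) = 68566.37 cm³
x̄ = 92666.67 / 3428.32 = 27.03 cm
ȳ = 68566.37 / 3428.32 = 20.00 cm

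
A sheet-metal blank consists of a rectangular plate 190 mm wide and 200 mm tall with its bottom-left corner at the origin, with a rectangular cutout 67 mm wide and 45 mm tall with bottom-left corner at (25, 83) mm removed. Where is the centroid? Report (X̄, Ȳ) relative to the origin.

Part | A | x̄ᵢ | ȳᵢ | A·x̄ᵢ | A·ȳᵢ
plate | 38000.00 | 95.00 | 100.00 | 3610000.00 | 3800000.00
hole | -3015.00 | 58.50 | 105.50 | -176377.50 | -318082.50
Σ | 34985.00 |  |  | 3433622.50 | 3481917.50
X̄ = 3433622.50 / 34985.00 = 98.15 mm
Ȳ = 3481917.50 / 34985.00 = 99.53 mm

X̄ = 98.15 mm, Ȳ = 99.53 mm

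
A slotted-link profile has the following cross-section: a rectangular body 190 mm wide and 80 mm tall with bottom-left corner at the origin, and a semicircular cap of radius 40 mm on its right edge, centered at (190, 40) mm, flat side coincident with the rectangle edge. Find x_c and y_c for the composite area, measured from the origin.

x_c = 110.89 mm, y_c = 40.00 mm

Part | A | x̄ᵢ | ȳᵢ | A·x̄ᵢ | A·ȳᵢ
rectangular body | 15200.00 | 95.00 | 40.00 | 1444000.00 | 608000.00
semicircular end | 2513.27 | 206.98 | 40.00 | 520188.75 | 100530.96
Σ | 17713.27 |  |  | 1964188.75 | 708530.96
x_c = 1964188.75 / 17713.27 = 110.89 mm
y_c = 708530.96 / 17713.27 = 40.00 mm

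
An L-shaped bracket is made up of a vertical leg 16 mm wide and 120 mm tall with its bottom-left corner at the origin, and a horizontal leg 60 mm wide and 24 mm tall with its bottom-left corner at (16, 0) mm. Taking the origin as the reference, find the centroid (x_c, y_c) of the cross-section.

vertical leg: A = 16 × 120 = 1920.00, centroid at (8.00, 60.00).
horizontal leg: A = 60 × 24 = 1440.00, centroid at (46.00, 12.00).
ΣA = 3360.00 mm²
ΣAx_c = (1920.00)(8.00) + (1440.00)(46.00) = 81600.00 mm³
ΣAy_c = (1920.00)(60.00) + (1440.00)(12.00) = 132480.00 mm³
x_c = 81600.00 / 3360.00 = 24.29 mm
y_c = 132480.00 / 3360.00 = 39.43 mm

x_c = 24.29 mm, y_c = 39.43 mm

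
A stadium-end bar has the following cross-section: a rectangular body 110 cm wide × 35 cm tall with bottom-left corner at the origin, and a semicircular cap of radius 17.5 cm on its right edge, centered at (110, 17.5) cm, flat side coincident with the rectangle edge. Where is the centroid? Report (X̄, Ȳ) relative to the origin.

rectangular body: A = 110 × 35 = 3850.00, centroid at (55.00, 17.50).
semicircular end: A = ½π·17.5² = 481.06, centroid at (117.43, 17.50).
ΣA = 4331.06 cm²
ΣAX̄ = (3850.00)(55.00) + (481.06)(117.43) = 268239.12 cm³
ΣAȲ = (3850.00)(17.50) + (481.06)(17.50) = 75793.49 cm³
X̄ = 268239.12 / 4331.06 = 61.93 cm
Ȳ = 75793.49 / 4331.06 = 17.50 cm

X̄ = 61.93 cm, Ȳ = 17.50 cm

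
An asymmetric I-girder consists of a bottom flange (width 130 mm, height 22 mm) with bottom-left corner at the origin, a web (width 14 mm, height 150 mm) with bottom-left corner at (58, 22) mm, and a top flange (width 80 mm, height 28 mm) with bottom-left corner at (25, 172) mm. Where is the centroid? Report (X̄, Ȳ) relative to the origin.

X̄ = 65.00 mm, Ȳ = 90.53 mm

bottom flange: A = 130 × 22 = 2860.00, centroid at (65.00, 11.00).
web: A = 14 × 150 = 2100.00, centroid at (65.00, 97.00).
top flange: A = 80 × 28 = 2240.00, centroid at (65.00, 186.00).
ΣA = 7200.00 mm², ΣAX̄ = 468000.00 mm³, ΣAȲ = 651800.00 mm³.
X̄ = 468000.00/7200.00 = 65.00 mm; Ȳ = 651800.00/7200.00 = 90.53 mm.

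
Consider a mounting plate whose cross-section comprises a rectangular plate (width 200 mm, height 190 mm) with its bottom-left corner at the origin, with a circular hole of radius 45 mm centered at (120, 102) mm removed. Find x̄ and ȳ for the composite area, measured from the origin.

x̄ = 95.98 mm, ȳ = 93.59 mm

plate: A = 200 × 190 = 38000.00, centroid at (100.00, 95.00).
hole: A = −π·45² = -6361.73, centroid at (120.00, 102.00).
ΣA = 31638.27 mm²
ΣAx̄ = (38000.00)(100.00) + (-6361.73)(120.00) = 3036592.99 mm³
ΣAȳ = (38000.00)(95.00) + (-6361.73)(102.00) = 2961104.04 mm³
x̄ = 3036592.99 / 31638.27 = 95.98 mm
ȳ = 2961104.04 / 31638.27 = 93.59 mm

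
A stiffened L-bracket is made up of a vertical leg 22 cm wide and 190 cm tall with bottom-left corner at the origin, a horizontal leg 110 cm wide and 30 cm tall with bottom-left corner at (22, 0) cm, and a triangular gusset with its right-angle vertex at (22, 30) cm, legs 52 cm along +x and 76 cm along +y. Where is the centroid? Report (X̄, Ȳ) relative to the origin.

vertical leg: A = 22 × 190 = 4180.00, centroid at (11.00, 95.00).
horizontal leg: A = 110 × 30 = 3300.00, centroid at (77.00, 15.00).
gusset: A = ½·52·76 = 1976.00, centroid at (39.33, 55.33).
ΣA = 9456.00 cm², ΣAX̄ = 377802.67 cm³, ΣAȲ = 555938.67 cm³.
X̄ = 377802.67/9456.00 = 39.95 cm; Ȳ = 555938.67/9456.00 = 58.79 cm.

X̄ = 39.95 cm, Ȳ = 58.79 cm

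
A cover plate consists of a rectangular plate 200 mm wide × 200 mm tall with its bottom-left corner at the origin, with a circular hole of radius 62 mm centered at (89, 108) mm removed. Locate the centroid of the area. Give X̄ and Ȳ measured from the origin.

X̄ = 104.76 mm, Ȳ = 96.54 mm

plate: A = 200 × 200 = 40000.00, centroid at (100.00, 100.00).
hole: A = −π·62² = -12076.28, centroid at (89.00, 108.00).
ΣA = 27923.72 mm², ΣAX̄ = 2925210.89 mm³, ΣAȲ = 2695761.53 mm³.
X̄ = 2925210.89/27923.72 = 104.76 mm; Ȳ = 2695761.53/27923.72 = 96.54 mm.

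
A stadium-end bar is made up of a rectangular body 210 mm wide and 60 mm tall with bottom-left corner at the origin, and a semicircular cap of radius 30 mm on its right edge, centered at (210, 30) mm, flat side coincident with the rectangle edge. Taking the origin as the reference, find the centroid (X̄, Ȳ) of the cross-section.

X̄ = 116.88 mm, Ȳ = 30.00 mm

Part | A | x̄ᵢ | ȳᵢ | A·x̄ᵢ | A·ȳᵢ
rectangular body | 12600.00 | 105.00 | 30.00 | 1323000.00 | 378000.00
semicircular end | 1413.72 | 222.73 | 30.00 | 314880.51 | 42411.50
Σ | 14013.72 |  |  | 1637880.51 | 420411.50
X̄ = 1637880.51 / 14013.72 = 116.88 mm
Ȳ = 420411.50 / 14013.72 = 30.00 mm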